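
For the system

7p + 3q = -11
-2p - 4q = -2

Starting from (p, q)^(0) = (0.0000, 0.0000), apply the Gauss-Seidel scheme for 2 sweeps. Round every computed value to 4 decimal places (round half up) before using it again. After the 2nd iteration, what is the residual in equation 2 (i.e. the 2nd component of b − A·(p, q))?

0.0000

Iteration 1:
  p = (-11 - (3)·0.0000) / (7) = -1.5714
  q = (-2 - (-2)·-1.5714) / (-4) = 1.2857
Iteration 2:
  p = (-11 - (3)·1.2857) / (7) = -2.1224
  q = (-2 - (-2)·-2.1224) / (-4) = 1.5612
Residual b − A·x = (-0.8268, 0.0000)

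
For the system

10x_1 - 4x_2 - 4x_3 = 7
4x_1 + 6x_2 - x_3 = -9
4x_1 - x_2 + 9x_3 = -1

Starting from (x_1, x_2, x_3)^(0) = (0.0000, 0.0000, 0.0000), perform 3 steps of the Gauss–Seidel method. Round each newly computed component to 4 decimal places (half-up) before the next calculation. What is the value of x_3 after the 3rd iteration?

-0.3338

Iteration 1:
  x_1 = (7 - (-4)·0.0000 - (-4)·0.0000) / (10) = 0.7000
  x_2 = (-9 - (4)·0.7000 - (-1)·0.0000) / (6) = -1.9667
  x_3 = (-1 - (4)·0.7000 - (-1)·-1.9667) / (9) = -0.6407
Iteration 2:
  x_1 = (7 - (-4)·-1.9667 - (-4)·-0.6407) / (10) = -0.3430
  x_2 = (-9 - (4)·-0.3430 - (-1)·-0.6407) / (6) = -1.3781
  x_3 = (-1 - (4)·-0.3430 - (-1)·-1.3781) / (9) = -0.1118
Iteration 3:
  x_1 = (7 - (-4)·-1.3781 - (-4)·-0.1118) / (10) = 0.1040
  x_2 = (-9 - (4)·0.1040 - (-1)·-0.1118) / (6) = -1.5880
  x_3 = (-1 - (4)·0.1040 - (-1)·-1.5880) / (9) = -0.3338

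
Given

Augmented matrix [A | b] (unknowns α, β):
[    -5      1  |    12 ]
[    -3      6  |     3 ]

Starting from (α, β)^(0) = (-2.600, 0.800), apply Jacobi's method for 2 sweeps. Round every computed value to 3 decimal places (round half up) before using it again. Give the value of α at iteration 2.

-2.560

Iteration 1:
  α = (12 - (1)·0.800) / (-5) = -2.240
  β = (3 - (-3)·-2.600) / (6) = -0.800
Iteration 2:
  α = (12 - (1)·-0.800) / (-5) = -2.560
  β = (3 - (-3)·-2.240) / (6) = -0.620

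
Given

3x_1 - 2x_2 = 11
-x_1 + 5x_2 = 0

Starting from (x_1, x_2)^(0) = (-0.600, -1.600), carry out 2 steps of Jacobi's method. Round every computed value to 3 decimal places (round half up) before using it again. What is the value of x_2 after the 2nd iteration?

0.520

Iteration 1:
  x_1 = (11 - (-2)·-1.600) / (3) = 2.600
  x_2 = (0 - (-1)·-0.600) / (5) = -0.120
Iteration 2:
  x_1 = (11 - (-2)·-0.120) / (3) = 3.587
  x_2 = (0 - (-1)·2.600) / (5) = 0.520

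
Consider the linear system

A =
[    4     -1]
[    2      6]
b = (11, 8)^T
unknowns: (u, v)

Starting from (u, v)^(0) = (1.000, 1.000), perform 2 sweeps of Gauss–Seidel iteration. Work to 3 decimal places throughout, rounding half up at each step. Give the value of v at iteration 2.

0.389

Iteration 1:
  u = (11 - (-1)·1.000) / (4) = 3.000
  v = (8 - (2)·3.000) / (6) = 0.333
Iteration 2:
  u = (11 - (-1)·0.333) / (4) = 2.833
  v = (8 - (2)·2.833) / (6) = 0.389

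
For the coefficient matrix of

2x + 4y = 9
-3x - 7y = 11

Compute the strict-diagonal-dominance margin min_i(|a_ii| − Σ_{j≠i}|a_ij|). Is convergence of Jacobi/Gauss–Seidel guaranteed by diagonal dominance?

-2

row 1: |2| − (4) = -2
row 2: |-7| − (3) = 4
minimum over rows = -2 → not strictly diagonally dominant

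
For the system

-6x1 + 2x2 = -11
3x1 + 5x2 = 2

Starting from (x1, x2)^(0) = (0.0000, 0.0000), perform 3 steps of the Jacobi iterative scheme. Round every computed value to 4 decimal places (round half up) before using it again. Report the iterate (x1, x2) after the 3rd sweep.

Iteration 1:
  x1 = (-11 - (2)·0.0000) / (-6) = 1.8333
  x2 = (2 - (3)·0.0000) / (5) = 0.4000
Iteration 2:
  x1 = (-11 - (2)·0.4000) / (-6) = 1.9667
  x2 = (2 - (3)·1.8333) / (5) = -0.7000
Iteration 3:
  x1 = (-11 - (2)·-0.7000) / (-6) = 1.6000
  x2 = (2 - (3)·1.9667) / (5) = -0.7800

(1.6000, -0.7800)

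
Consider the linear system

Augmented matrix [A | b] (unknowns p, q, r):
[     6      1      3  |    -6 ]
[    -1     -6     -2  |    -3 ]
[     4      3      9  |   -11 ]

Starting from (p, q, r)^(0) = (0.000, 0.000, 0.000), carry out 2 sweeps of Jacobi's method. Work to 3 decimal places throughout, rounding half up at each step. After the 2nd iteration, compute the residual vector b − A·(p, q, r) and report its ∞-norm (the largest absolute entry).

Iteration 1:
  p = (-6 - (1)·0.000 - (3)·0.000) / (6) = -1.000
  q = (-3 - (-1)·0.000 - (-2)·0.000) / (-6) = 0.500
  r = (-11 - (4)·0.000 - (3)·0.000) / (9) = -1.222
Iteration 2:
  p = (-6 - (1)·0.500 - (3)·-1.222) / (6) = -0.472
  q = (-3 - (-1)·-1.000 - (-2)·-1.222) / (-6) = 1.074
  r = (-11 - (4)·-1.000 - (3)·0.500) / (9) = -0.944
Residual b − A·x = (-1.410, 1.084, -3.838); ∞-norm = 3.838

3.838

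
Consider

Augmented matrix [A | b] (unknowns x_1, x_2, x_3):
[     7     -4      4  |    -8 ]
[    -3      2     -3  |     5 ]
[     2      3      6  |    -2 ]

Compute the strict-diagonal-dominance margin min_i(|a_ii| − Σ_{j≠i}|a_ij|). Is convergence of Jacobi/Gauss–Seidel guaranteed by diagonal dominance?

-4

row 1: |7| − (4+4) = -1
row 2: |2| − (3+3) = -4
row 3: |6| − (2+3) = 1
minimum over rows = -4 → not strictly diagonally dominant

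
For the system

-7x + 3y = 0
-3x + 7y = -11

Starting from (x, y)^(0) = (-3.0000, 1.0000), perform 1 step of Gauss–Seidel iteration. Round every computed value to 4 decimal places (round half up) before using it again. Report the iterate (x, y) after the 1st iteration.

Iteration 1:
  x = (0 - (3)·1.0000) / (-7) = 0.4286
  y = (-11 - (-3)·0.4286) / (7) = -1.3877

(0.4286, -1.3877)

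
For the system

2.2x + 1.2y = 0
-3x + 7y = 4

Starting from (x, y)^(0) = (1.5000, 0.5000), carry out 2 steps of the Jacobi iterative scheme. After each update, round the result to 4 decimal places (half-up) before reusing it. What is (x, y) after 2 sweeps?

(-0.6623, 0.4546)

Iteration 1:
  x = (0 - (1.2)·0.5000) / (2.2) = -0.2727
  y = (4 - (-3)·1.5000) / (7) = 1.2143
Iteration 2:
  x = (0 - (1.2)·1.2143) / (2.2) = -0.6623
  y = (4 - (-3)·-0.2727) / (7) = 0.4546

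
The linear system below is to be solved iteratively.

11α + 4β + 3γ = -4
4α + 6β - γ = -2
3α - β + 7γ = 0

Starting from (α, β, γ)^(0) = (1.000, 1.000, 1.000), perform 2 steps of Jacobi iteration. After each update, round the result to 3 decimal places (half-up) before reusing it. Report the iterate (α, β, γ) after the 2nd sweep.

Iteration 1:
  α = (-4 - (4)·1.000 - (3)·1.000) / (11) = -1.000
  β = (-2 - (4)·1.000 - (-1)·1.000) / (6) = -0.833
  γ = (0 - (3)·1.000 - (-1)·1.000) / (7) = -0.286
Iteration 2:
  α = (-4 - (4)·-0.833 - (3)·-0.286) / (11) = 0.017
  β = (-2 - (4)·-1.000 - (-1)·-0.286) / (6) = 0.286
  γ = (0 - (3)·-1.000 - (-1)·-0.833) / (7) = 0.310

(0.017, 0.286, 0.310)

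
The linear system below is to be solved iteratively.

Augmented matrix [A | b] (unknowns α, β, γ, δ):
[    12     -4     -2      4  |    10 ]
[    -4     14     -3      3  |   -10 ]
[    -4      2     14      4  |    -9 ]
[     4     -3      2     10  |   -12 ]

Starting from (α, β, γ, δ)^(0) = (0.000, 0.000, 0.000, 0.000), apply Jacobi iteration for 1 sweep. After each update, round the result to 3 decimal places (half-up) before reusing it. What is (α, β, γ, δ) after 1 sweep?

(0.833, -0.714, -0.643, -1.200)

Iteration 1:
  α = (10 - (-4)·0.000 - (-2)·0.000 - (4)·0.000) / (12) = 0.833
  β = (-10 - (-4)·0.000 - (-3)·0.000 - (3)·0.000) / (14) = -0.714
  γ = (-9 - (-4)·0.000 - (2)·0.000 - (4)·0.000) / (14) = -0.643
  δ = (-12 - (4)·0.000 - (-3)·0.000 - (2)·0.000) / (10) = -1.200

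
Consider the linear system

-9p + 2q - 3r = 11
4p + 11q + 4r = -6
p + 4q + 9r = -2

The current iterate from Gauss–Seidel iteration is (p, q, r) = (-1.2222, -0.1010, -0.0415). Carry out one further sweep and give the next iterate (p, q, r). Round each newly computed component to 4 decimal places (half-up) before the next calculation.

One sweep:
  p = (11 - (2)·-0.1010 - (-3)·-0.0415) / (-9) = -1.2308
  q = (-6 - (4)·-1.2308 - (4)·-0.0415) / (11) = -0.0828
  r = (-2 - (1)·-1.2308 - (4)·-0.0828) / (9) = -0.0487

(-1.2308, -0.0828, -0.0487)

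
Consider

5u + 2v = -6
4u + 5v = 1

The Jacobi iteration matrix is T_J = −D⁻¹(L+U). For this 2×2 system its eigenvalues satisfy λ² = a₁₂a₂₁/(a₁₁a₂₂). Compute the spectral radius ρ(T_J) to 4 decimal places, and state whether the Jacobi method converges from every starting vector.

0.5657

a₁₂a₂₁/(a₁₁a₂₂) = (2)·(4) / ((5)·(5)) = 0.320000
ρ = √|0.320000| = √0.320000 = 0.5657
ρ < 1, so Jacobi converges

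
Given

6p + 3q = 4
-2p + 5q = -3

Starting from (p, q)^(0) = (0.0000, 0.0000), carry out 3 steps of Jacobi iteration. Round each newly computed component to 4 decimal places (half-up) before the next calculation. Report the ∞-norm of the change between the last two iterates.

Iteration 1:
  p = (4 - (3)·0.0000) / (6) = 0.6667
  q = (-3 - (-2)·0.0000) / (5) = -0.6000
Iteration 2:
  p = (4 - (3)·-0.6000) / (6) = 0.9667
  q = (-3 - (-2)·0.6667) / (5) = -0.3333
Iteration 3:
  p = (4 - (3)·-0.3333) / (6) = 0.8333
  q = (-3 - (-2)·0.9667) / (5) = -0.2133
Change: (-0.1334, 0.1200) → max |·| = 0.1334

0.1334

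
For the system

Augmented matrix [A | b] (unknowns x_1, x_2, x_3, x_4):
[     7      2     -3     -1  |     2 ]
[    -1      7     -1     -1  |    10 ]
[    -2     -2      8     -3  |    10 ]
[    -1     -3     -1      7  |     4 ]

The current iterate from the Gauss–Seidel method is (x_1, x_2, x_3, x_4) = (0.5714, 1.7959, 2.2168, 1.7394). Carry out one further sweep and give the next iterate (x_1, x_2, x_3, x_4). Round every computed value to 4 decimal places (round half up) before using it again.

(0.9711, 2.1325, 2.6782, 2.0067)

One sweep:
  x_1 = (2 - (2)·1.7959 - (-3)·2.2168 - (-1)·1.7394) / (7) = 0.9711
  x_2 = (10 - (-1)·0.9711 - (-1)·2.2168 - (-1)·1.7394) / (7) = 2.1325
  x_3 = (10 - (-2)·0.9711 - (-2)·2.1325 - (-3)·1.7394) / (8) = 2.6782
  x_4 = (4 - (-1)·0.9711 - (-3)·2.1325 - (-1)·2.6782) / (7) = 2.0067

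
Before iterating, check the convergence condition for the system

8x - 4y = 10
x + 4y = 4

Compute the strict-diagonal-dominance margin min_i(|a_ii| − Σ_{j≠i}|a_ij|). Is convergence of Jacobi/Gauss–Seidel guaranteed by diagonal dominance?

3

row 1: |8| − (4) = 4
row 2: |4| − (1) = 3
minimum over rows = 3 → strictly diagonally dominant (convergence guaranteed)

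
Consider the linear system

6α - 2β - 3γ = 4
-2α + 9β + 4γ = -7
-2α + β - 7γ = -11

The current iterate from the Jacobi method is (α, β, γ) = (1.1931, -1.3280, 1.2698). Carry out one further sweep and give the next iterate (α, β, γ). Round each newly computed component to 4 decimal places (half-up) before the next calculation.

One sweep:
  α = (4 - (-2)·-1.3280 - (-3)·1.2698) / (6) = 0.8589
  β = (-7 - (-2)·1.1931 - (4)·1.2698) / (9) = -1.0770
  γ = (-11 - (-2)·1.1931 - (1)·-1.3280) / (-7) = 1.0408

(0.8589, -1.0770, 1.0408)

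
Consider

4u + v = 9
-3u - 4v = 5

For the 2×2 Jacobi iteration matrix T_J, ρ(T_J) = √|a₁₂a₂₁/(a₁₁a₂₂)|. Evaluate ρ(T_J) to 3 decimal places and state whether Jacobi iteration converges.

0.433

a₁₂a₂₁/(a₁₁a₂₂) = (1)·(-3) / ((4)·(-4)) = 0.187500
ρ = √|0.187500| = √0.187500 = 0.433
ρ < 1, so Jacobi converges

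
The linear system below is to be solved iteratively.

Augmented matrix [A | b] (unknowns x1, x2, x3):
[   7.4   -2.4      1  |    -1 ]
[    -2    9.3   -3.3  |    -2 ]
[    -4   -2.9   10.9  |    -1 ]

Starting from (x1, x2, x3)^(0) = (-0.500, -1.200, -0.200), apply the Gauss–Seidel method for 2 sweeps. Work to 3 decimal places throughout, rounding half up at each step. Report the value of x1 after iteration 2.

Iteration 1:
  x1 = (-1 - (-2.4)·-1.200 - (1)·-0.200) / (7.4) = -0.497
  x2 = (-2 - (-2)·-0.497 - (-3.3)·-0.200) / (9.3) = -0.393
  x3 = (-1 - (-4)·-0.497 - (-2.9)·-0.393) / (10.9) = -0.379
Iteration 2:
  x1 = (-1 - (-2.4)·-0.393 - (1)·-0.379) / (7.4) = -0.211
  x2 = (-2 - (-2)·-0.211 - (-3.3)·-0.379) / (9.3) = -0.395
  x3 = (-1 - (-4)·-0.211 - (-2.9)·-0.395) / (10.9) = -0.274

-0.211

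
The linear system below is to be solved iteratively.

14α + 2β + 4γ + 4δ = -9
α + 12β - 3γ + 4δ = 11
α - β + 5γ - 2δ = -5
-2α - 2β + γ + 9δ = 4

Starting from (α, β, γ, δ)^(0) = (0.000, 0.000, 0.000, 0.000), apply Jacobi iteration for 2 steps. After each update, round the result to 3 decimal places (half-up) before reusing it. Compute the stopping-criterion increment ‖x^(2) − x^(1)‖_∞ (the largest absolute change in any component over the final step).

0.490

Iteration 1:
  α = (-9 - (2)·0.000 - (4)·0.000 - (4)·0.000) / (14) = -0.643
  β = (11 - (1)·0.000 - (-3)·0.000 - (4)·0.000) / (12) = 0.917
  γ = (-5 - (1)·0.000 - (-1)·0.000 - (-2)·0.000) / (5) = -1.000
  δ = (4 - (-2)·0.000 - (-2)·0.000 - (1)·0.000) / (9) = 0.444
Iteration 2:
  α = (-9 - (2)·0.917 - (4)·-1.000 - (4)·0.444) / (14) = -0.615
  β = (11 - (1)·-0.643 - (-3)·-1.000 - (4)·0.444) / (12) = 0.572
  γ = (-5 - (1)·-0.643 - (-1)·0.917 - (-2)·0.444) / (5) = -0.510
  δ = (4 - (-2)·-0.643 - (-2)·0.917 - (1)·-1.000) / (9) = 0.616
Change: (0.028, -0.345, 0.490, 0.172) → max |·| = 0.490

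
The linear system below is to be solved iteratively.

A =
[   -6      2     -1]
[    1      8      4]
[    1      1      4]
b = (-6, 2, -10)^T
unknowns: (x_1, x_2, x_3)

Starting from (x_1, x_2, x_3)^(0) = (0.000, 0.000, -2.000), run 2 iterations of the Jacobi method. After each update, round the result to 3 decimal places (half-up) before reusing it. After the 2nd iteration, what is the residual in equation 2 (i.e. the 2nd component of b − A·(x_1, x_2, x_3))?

2.087

Iteration 1:
  x_1 = (-6 - (2)·0.000 - (-1)·-2.000) / (-6) = 1.333
  x_2 = (2 - (1)·0.000 - (4)·-2.000) / (8) = 1.250
  x_3 = (-10 - (1)·0.000 - (1)·0.000) / (4) = -2.500
Iteration 2:
  x_1 = (-6 - (2)·1.250 - (-1)·-2.500) / (-6) = 1.833
  x_2 = (2 - (1)·1.333 - (4)·-2.500) / (8) = 1.333
  x_3 = (-10 - (1)·1.333 - (1)·1.250) / (4) = -3.146
Residual b − A·x = (-0.814, 2.087, -0.582)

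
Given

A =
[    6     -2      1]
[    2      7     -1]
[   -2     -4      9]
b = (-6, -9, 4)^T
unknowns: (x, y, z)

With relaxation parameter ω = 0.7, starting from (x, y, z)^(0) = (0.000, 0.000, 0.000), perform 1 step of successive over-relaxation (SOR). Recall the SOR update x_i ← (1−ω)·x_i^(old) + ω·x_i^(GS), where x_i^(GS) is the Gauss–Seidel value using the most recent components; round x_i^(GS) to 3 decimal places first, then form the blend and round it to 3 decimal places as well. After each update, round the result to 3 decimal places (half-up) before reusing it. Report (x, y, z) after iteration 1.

(-0.700, -0.760, -0.034)

Iteration 1:
  x: GS value = (-6 - (-2)·0.000 - (1)·0.000) / (6) = -1.000;  x ← (1−ω)·0.000 + ω·-1.000 = -0.700
  y: GS value = (-9 - (2)·-0.700 - (-1)·0.000) / (7) = -1.086;  y ← (1−ω)·0.000 + ω·-1.086 = -0.760
  z: GS value = (4 - (-2)·-0.700 - (-4)·-0.760) / (9) = -0.049;  z ← (1−ω)·0.000 + ω·-0.049 = -0.034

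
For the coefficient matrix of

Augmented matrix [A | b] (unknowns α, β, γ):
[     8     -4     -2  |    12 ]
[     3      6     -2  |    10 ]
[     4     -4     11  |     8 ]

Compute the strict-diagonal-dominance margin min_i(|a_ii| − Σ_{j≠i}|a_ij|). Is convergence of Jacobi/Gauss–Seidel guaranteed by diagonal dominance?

row 1: |8| − (4+2) = 2
row 2: |6| − (3+2) = 1
row 3: |11| − (4+4) = 3
minimum over rows = 1 → strictly diagonally dominant (convergence guaranteed)

1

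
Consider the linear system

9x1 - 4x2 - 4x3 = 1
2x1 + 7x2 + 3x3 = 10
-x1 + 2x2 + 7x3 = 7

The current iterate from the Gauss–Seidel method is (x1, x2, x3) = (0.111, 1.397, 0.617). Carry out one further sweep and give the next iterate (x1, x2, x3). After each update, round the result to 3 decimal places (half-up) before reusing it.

(1.006, 0.877, 0.893)

One sweep:
  x1 = (1 - (-4)·1.397 - (-4)·0.617) / (9) = 1.006
  x2 = (10 - (2)·1.006 - (3)·0.617) / (7) = 0.877
  x3 = (7 - (-1)·1.006 - (2)·0.877) / (7) = 0.893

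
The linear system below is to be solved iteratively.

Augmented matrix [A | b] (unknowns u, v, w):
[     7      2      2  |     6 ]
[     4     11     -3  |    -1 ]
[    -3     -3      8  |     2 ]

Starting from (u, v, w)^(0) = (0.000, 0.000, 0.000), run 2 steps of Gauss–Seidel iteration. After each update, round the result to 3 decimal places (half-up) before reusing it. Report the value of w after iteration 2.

Iteration 1:
  u = (6 - (2)·0.000 - (2)·0.000) / (7) = 0.857
  v = (-1 - (4)·0.857 - (-3)·0.000) / (11) = -0.403
  w = (2 - (-3)·0.857 - (-3)·-0.403) / (8) = 0.420
Iteration 2:
  u = (6 - (2)·-0.403 - (2)·0.420) / (7) = 0.852
  v = (-1 - (4)·0.852 - (-3)·0.420) / (11) = -0.286
  w = (2 - (-3)·0.852 - (-3)·-0.286) / (8) = 0.462

0.462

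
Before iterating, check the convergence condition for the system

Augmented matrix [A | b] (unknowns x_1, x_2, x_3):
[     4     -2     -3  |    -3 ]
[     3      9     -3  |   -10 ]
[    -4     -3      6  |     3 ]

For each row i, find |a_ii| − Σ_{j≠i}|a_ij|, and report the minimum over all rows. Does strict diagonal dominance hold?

-1

row 1: |4| − (2+3) = -1
row 2: |9| − (3+3) = 3
row 3: |6| − (4+3) = -1
minimum over rows = -1 → not strictly diagonally dominant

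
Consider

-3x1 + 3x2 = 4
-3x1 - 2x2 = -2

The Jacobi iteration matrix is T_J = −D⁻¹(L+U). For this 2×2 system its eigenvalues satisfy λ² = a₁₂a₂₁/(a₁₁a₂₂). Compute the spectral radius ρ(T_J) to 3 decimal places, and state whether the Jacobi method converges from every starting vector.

a₁₂a₂₁/(a₁₁a₂₂) = (3)·(-3) / ((-3)·(-2)) = -1.500000
ρ = √|-1.500000| = √1.500000 = 1.225
ρ > 1, so Jacobi diverges

1.225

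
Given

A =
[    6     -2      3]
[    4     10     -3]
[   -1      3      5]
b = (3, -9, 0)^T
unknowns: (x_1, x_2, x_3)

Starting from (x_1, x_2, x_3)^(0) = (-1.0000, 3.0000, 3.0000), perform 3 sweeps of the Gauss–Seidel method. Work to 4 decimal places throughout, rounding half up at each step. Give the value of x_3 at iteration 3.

Iteration 1:
  x_1 = (3 - (-2)·3.0000 - (3)·3.0000) / (6) = 0.0000
  x_2 = (-9 - (4)·0.0000 - (-3)·3.0000) / (10) = 0.0000
  x_3 = (0 - (-1)·0.0000 - (3)·0.0000) / (5) = 0.0000
Iteration 2:
  x_1 = (3 - (-2)·0.0000 - (3)·0.0000) / (6) = 0.5000
  x_2 = (-9 - (4)·0.5000 - (-3)·0.0000) / (10) = -1.1000
  x_3 = (0 - (-1)·0.5000 - (3)·-1.1000) / (5) = 0.7600
Iteration 3:
  x_1 = (3 - (-2)·-1.1000 - (3)·0.7600) / (6) = -0.2467
  x_2 = (-9 - (4)·-0.2467 - (-3)·0.7600) / (10) = -0.5733
  x_3 = (0 - (-1)·-0.2467 - (3)·-0.5733) / (5) = 0.2946

0.2946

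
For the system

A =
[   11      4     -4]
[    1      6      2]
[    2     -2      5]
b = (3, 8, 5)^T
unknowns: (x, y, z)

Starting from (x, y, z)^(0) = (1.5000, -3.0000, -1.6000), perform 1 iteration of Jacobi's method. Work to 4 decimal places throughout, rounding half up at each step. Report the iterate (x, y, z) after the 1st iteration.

(0.7818, 1.6167, -0.8000)

Iteration 1:
  x = (3 - (4)·-3.0000 - (-4)·-1.6000) / (11) = 0.7818
  y = (8 - (1)·1.5000 - (2)·-1.6000) / (6) = 1.6167
  z = (5 - (2)·1.5000 - (-2)·-3.0000) / (5) = -0.8000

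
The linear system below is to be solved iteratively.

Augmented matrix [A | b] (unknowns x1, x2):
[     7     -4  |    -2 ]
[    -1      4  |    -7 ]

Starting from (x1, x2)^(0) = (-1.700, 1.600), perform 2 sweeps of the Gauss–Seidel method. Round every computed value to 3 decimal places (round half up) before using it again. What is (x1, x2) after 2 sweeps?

(-1.196, -2.049)

Iteration 1:
  x1 = (-2 - (-4)·1.600) / (7) = 0.629
  x2 = (-7 - (-1)·0.629) / (4) = -1.593
Iteration 2:
  x1 = (-2 - (-4)·-1.593) / (7) = -1.196
  x2 = (-7 - (-1)·-1.196) / (4) = -2.049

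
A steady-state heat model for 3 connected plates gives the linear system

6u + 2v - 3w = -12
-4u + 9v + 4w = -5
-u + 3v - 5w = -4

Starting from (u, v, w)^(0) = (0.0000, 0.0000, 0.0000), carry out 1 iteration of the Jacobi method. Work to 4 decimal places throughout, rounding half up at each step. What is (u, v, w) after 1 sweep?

Iteration 1:
  u = (-12 - (2)·0.0000 - (-3)·0.0000) / (6) = -2.0000
  v = (-5 - (-4)·0.0000 - (4)·0.0000) / (9) = -0.5556
  w = (-4 - (-1)·0.0000 - (3)·0.0000) / (-5) = 0.8000

(-2.0000, -0.5556, 0.8000)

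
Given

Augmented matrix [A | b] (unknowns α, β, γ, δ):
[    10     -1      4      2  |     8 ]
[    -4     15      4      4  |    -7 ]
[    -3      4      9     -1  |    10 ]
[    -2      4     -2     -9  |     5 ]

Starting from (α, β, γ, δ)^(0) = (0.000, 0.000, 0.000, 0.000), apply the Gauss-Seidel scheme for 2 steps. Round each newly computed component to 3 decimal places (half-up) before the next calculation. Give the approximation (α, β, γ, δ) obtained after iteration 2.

(0.414, -0.440, 1.314, -1.135)

Iteration 1:
  α = (8 - (-1)·0.000 - (4)·0.000 - (2)·0.000) / (10) = 0.800
  β = (-7 - (-4)·0.800 - (4)·0.000 - (4)·0.000) / (15) = -0.253
  γ = (10 - (-3)·0.800 - (4)·-0.253 - (-1)·0.000) / (9) = 1.490
  δ = (5 - (-2)·0.800 - (4)·-0.253 - (-2)·1.490) / (-9) = -1.177
Iteration 2:
  α = (8 - (-1)·-0.253 - (4)·1.490 - (2)·-1.177) / (10) = 0.414
  β = (-7 - (-4)·0.414 - (4)·1.490 - (4)·-1.177) / (15) = -0.440
  γ = (10 - (-3)·0.414 - (4)·-0.440 - (-1)·-1.177) / (9) = 1.314
  δ = (5 - (-2)·0.414 - (4)·-0.440 - (-2)·1.314) / (-9) = -1.135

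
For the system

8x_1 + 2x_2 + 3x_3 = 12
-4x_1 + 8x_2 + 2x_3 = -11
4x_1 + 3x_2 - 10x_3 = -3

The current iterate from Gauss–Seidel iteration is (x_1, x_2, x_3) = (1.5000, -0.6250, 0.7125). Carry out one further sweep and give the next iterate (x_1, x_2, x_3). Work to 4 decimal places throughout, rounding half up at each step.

One sweep:
  x_1 = (12 - (2)·-0.6250 - (3)·0.7125) / (8) = 1.3891
  x_2 = (-11 - (-4)·1.3891 - (2)·0.7125) / (8) = -0.8586
  x_3 = (-3 - (4)·1.3891 - (3)·-0.8586) / (-10) = 0.5981

(1.3891, -0.8586, 0.5981)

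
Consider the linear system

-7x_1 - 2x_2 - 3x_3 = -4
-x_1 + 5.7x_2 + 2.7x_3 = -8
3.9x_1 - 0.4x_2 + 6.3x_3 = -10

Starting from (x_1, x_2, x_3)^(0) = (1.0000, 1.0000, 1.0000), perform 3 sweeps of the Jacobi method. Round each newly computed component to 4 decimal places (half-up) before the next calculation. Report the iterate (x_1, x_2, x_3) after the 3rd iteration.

Iteration 1:
  x_1 = (-4 - (-2)·1.0000 - (-3)·1.0000) / (-7) = -0.1429
  x_2 = (-8 - (-1)·1.0000 - (2.7)·1.0000) / (5.7) = -1.7018
  x_3 = (-10 - (3.9)·1.0000 - (-0.4)·1.0000) / (6.3) = -2.1429
Iteration 2:
  x_1 = (-4 - (-2)·-1.7018 - (-3)·-2.1429) / (-7) = 1.9760
  x_2 = (-8 - (-1)·-0.1429 - (2.7)·-2.1429) / (5.7) = -0.4135
  x_3 = (-10 - (3.9)·-0.1429 - (-0.4)·-1.7018) / (6.3) = -1.6069
Iteration 3:
  x_1 = (-4 - (-2)·-0.4135 - (-3)·-1.6069) / (-7) = 1.3782
  x_2 = (-8 - (-1)·1.9760 - (2.7)·-1.6069) / (5.7) = -0.2957
  x_3 = (-10 - (3.9)·1.9760 - (-0.4)·-0.4135) / (6.3) = -2.8368

(1.3782, -0.2957, -2.8368)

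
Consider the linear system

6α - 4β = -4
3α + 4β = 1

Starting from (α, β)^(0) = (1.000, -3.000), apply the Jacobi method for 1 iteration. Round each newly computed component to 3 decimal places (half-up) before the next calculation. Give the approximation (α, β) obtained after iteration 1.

(-2.667, -0.500)

Iteration 1:
  α = (-4 - (-4)·-3.000) / (6) = -2.667
  β = (1 - (3)·1.000) / (4) = -0.500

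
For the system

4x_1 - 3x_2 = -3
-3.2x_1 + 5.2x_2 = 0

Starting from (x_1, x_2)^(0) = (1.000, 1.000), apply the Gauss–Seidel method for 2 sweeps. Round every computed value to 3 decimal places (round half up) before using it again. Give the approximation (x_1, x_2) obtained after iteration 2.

Iteration 1:
  x_1 = (-3 - (-3)·1.000) / (4) = 0.000
  x_2 = (0 - (-3.2)·0.000) / (5.2) = 0.000
Iteration 2:
  x_1 = (-3 - (-3)·0.000) / (4) = -0.750
  x_2 = (0 - (-3.2)·-0.750) / (5.2) = -0.462

(-0.750, -0.462)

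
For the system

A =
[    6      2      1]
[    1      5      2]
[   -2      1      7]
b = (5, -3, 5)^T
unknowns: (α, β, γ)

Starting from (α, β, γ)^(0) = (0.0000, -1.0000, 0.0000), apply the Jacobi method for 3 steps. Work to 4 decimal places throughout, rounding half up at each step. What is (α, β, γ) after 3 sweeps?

(1.0365, -1.2314, 1.1367)

Iteration 1:
  α = (5 - (2)·-1.0000 - (1)·0.0000) / (6) = 1.1667
  β = (-3 - (1)·0.0000 - (2)·0.0000) / (5) = -0.6000
  γ = (5 - (-2)·0.0000 - (1)·-1.0000) / (7) = 0.8571
Iteration 2:
  α = (5 - (2)·-0.6000 - (1)·0.8571) / (6) = 0.8905
  β = (-3 - (1)·1.1667 - (2)·0.8571) / (5) = -1.1762
  γ = (5 - (-2)·1.1667 - (1)·-0.6000) / (7) = 1.1333
Iteration 3:
  α = (5 - (2)·-1.1762 - (1)·1.1333) / (6) = 1.0365
  β = (-3 - (1)·0.8905 - (2)·1.1333) / (5) = -1.2314
  γ = (5 - (-2)·0.8905 - (1)·-1.1762) / (7) = 1.1367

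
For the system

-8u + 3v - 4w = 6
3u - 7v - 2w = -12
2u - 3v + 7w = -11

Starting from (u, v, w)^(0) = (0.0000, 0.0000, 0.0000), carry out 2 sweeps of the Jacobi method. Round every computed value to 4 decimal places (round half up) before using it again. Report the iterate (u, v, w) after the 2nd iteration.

Iteration 1:
  u = (6 - (3)·0.0000 - (-4)·0.0000) / (-8) = -0.7500
  v = (-12 - (3)·0.0000 - (-2)·0.0000) / (-7) = 1.7143
  w = (-11 - (2)·0.0000 - (-3)·0.0000) / (7) = -1.5714
Iteration 2:
  u = (6 - (3)·1.7143 - (-4)·-1.5714) / (-8) = 0.6786
  v = (-12 - (3)·-0.7500 - (-2)·-1.5714) / (-7) = 1.8418
  w = (-11 - (2)·-0.7500 - (-3)·1.7143) / (7) = -0.6224

(0.6786, 1.8418, -0.6224)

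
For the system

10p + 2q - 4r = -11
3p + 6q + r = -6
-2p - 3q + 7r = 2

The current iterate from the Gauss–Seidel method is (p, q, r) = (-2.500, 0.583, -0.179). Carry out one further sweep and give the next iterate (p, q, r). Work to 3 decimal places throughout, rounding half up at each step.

One sweep:
  p = (-11 - (2)·0.583 - (-4)·-0.179) / (10) = -1.288
  q = (-6 - (3)·-1.288 - (1)·-0.179) / (6) = -0.326
  r = (2 - (-2)·-1.288 - (-3)·-0.326) / (7) = -0.222

(-1.288, -0.326, -0.222)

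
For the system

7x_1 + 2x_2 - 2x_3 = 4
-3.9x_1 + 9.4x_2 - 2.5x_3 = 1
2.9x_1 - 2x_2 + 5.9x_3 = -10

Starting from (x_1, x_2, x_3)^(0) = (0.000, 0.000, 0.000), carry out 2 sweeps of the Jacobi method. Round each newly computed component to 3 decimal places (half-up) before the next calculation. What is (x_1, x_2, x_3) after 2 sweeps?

Iteration 1:
  x_1 = (4 - (2)·0.000 - (-2)·0.000) / (7) = 0.571
  x_2 = (1 - (-3.9)·0.000 - (-2.5)·0.000) / (9.4) = 0.106
  x_3 = (-10 - (2.9)·0.000 - (-2)·0.000) / (5.9) = -1.695
Iteration 2:
  x_1 = (4 - (2)·0.106 - (-2)·-1.695) / (7) = 0.057
  x_2 = (1 - (-3.9)·0.571 - (-2.5)·-1.695) / (9.4) = -0.108
  x_3 = (-10 - (2.9)·0.571 - (-2)·0.106) / (5.9) = -1.940

(0.057, -0.108, -1.940)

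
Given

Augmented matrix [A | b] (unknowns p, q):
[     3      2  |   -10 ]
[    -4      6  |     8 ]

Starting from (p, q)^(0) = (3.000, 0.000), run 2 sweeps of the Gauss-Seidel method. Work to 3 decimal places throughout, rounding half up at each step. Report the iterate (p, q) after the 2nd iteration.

(-2.741, -0.494)

Iteration 1:
  p = (-10 - (2)·0.000) / (3) = -3.333
  q = (8 - (-4)·-3.333) / (6) = -0.889
Iteration 2:
  p = (-10 - (2)·-0.889) / (3) = -2.741
  q = (8 - (-4)·-2.741) / (6) = -0.494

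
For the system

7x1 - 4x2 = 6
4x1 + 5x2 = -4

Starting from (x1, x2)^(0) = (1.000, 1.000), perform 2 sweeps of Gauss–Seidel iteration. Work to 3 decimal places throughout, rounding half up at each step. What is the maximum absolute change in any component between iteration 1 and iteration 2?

1.682

Iteration 1:
  x1 = (6 - (-4)·1.000) / (7) = 1.429
  x2 = (-4 - (4)·1.429) / (5) = -1.943
Iteration 2:
  x1 = (6 - (-4)·-1.943) / (7) = -0.253
  x2 = (-4 - (4)·-0.253) / (5) = -0.598
Change: (-1.682, 1.345) → max |·| = 1.682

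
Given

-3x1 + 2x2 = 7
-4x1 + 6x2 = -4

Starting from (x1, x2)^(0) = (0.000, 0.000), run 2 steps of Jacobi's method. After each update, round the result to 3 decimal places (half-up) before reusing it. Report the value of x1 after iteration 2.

Iteration 1:
  x1 = (7 - (2)·0.000) / (-3) = -2.333
  x2 = (-4 - (-4)·0.000) / (6) = -0.667
Iteration 2:
  x1 = (7 - (2)·-0.667) / (-3) = -2.778
  x2 = (-4 - (-4)·-2.333) / (6) = -2.222

-2.778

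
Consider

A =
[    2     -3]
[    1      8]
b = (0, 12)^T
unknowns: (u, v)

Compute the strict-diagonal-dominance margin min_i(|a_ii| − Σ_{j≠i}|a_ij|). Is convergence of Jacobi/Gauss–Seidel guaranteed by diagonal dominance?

row 1: |2| − (3) = -1
row 2: |8| − (1) = 7
minimum over rows = -1 → not strictly diagonally dominant

-1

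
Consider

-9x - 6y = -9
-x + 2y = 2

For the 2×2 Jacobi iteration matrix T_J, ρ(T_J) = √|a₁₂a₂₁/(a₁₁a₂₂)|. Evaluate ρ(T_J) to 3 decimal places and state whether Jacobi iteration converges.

0.577

a₁₂a₂₁/(a₁₁a₂₂) = (-6)·(-1) / ((-9)·(2)) = -0.333333
ρ = √|-0.333333| = √0.333333 = 0.577
ρ < 1, so Jacobi converges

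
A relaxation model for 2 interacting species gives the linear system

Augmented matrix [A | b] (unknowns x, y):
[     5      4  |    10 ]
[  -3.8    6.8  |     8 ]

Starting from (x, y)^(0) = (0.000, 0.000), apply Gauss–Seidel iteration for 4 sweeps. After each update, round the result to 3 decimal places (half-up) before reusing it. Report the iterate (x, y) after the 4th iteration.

(0.618, 1.522)

Iteration 1:
  x = (10 - (4)·0.000) / (5) = 2.000
  y = (8 - (-3.8)·2.000) / (6.8) = 2.294
Iteration 2:
  x = (10 - (4)·2.294) / (5) = 0.165
  y = (8 - (-3.8)·0.165) / (6.8) = 1.269
Iteration 3:
  x = (10 - (4)·1.269) / (5) = 0.985
  y = (8 - (-3.8)·0.985) / (6.8) = 1.727
Iteration 4:
  x = (10 - (4)·1.727) / (5) = 0.618
  y = (8 - (-3.8)·0.618) / (6.8) = 1.522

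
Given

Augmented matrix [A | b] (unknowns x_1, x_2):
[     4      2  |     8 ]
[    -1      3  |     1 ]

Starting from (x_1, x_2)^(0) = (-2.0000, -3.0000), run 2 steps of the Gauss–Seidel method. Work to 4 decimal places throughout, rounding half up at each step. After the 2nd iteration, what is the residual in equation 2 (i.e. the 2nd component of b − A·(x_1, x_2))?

Iteration 1:
  x_1 = (8 - (2)·-3.0000) / (4) = 3.5000
  x_2 = (1 - (-1)·3.5000) / (3) = 1.5000
Iteration 2:
  x_1 = (8 - (2)·1.5000) / (4) = 1.2500
  x_2 = (1 - (-1)·1.2500) / (3) = 0.7500
Residual b − A·x = (1.5000, 0.0000)

0.0000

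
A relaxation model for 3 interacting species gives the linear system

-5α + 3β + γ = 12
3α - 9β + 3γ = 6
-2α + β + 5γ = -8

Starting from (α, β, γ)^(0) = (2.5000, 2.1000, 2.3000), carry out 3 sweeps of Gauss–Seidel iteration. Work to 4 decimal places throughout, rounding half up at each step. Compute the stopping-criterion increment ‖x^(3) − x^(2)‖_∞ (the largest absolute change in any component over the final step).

1.3514

Iteration 1:
  α = (12 - (3)·2.1000 - (1)·2.3000) / (-5) = -0.6800
  β = (6 - (3)·-0.6800 - (3)·2.3000) / (-9) = -0.1267
  γ = (-8 - (-2)·-0.6800 - (1)·-0.1267) / (5) = -1.8467
Iteration 2:
  α = (12 - (3)·-0.1267 - (1)·-1.8467) / (-5) = -2.8454
  β = (6 - (3)·-2.8454 - (3)·-1.8467) / (-9) = -2.2307
  γ = (-8 - (-2)·-2.8454 - (1)·-2.2307) / (5) = -2.2920
Iteration 3:
  α = (12 - (3)·-2.2307 - (1)·-2.2920) / (-5) = -4.1968
  β = (6 - (3)·-4.1968 - (3)·-2.2920) / (-9) = -2.8296
  γ = (-8 - (-2)·-4.1968 - (1)·-2.8296) / (5) = -2.7128
Change: (-1.3514, -0.5989, -0.4208) → max |·| = 1.3514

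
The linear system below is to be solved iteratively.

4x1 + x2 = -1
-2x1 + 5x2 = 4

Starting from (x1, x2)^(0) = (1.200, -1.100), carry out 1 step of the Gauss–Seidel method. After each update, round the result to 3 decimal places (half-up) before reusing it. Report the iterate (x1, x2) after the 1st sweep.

(0.025, 0.810)

Iteration 1:
  x1 = (-1 - (1)·-1.100) / (4) = 0.025
  x2 = (4 - (-2)·0.025) / (5) = 0.810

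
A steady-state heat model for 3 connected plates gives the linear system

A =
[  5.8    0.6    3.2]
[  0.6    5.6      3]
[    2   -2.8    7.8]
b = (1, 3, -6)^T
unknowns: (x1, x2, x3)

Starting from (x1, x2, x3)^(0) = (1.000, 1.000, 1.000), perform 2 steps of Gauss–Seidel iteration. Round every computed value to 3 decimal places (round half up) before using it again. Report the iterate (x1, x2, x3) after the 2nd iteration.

Iteration 1:
  x1 = (1 - (0.6)·1.000 - (3.2)·1.000) / (5.8) = -0.483
  x2 = (3 - (0.6)·-0.483 - (3)·1.000) / (5.6) = 0.052
  x3 = (-6 - (2)·-0.483 - (-2.8)·0.052) / (7.8) = -0.627
Iteration 2:
  x1 = (1 - (0.6)·0.052 - (3.2)·-0.627) / (5.8) = 0.513
  x2 = (3 - (0.6)·0.513 - (3)·-0.627) / (5.6) = 0.817
  x3 = (-6 - (2)·0.513 - (-2.8)·0.817) / (7.8) = -0.607

(0.513, 0.817, -0.607)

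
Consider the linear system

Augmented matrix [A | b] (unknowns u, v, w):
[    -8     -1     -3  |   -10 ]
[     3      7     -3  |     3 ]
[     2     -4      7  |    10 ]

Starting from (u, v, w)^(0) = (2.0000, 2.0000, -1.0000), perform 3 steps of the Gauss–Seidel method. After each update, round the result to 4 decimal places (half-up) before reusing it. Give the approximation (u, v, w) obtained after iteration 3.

(0.7353, 0.6626, 1.5971)

Iteration 1:
  u = (-10 - (-1)·2.0000 - (-3)·-1.0000) / (-8) = 1.3750
  v = (3 - (3)·1.3750 - (-3)·-1.0000) / (7) = -0.5893
  w = (10 - (2)·1.3750 - (-4)·-0.5893) / (7) = 0.6990
Iteration 2:
  u = (-10 - (-1)·-0.5893 - (-3)·0.6990) / (-8) = 1.0615
  v = (3 - (3)·1.0615 - (-3)·0.6990) / (7) = 0.2732
  w = (10 - (2)·1.0615 - (-4)·0.2732) / (7) = 1.2814
Iteration 3:
  u = (-10 - (-1)·0.2732 - (-3)·1.2814) / (-8) = 0.7353
  v = (3 - (3)·0.7353 - (-3)·1.2814) / (7) = 0.6626
  w = (10 - (2)·0.7353 - (-4)·0.6626) / (7) = 1.5971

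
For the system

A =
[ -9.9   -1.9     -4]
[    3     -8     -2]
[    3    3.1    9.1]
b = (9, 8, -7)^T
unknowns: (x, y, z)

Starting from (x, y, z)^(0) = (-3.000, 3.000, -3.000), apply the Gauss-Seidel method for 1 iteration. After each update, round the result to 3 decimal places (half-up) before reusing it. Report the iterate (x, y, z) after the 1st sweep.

(-0.273, -0.352, -0.559)

Iteration 1:
  x = (9 - (-1.9)·3.000 - (-4)·-3.000) / (-9.9) = -0.273
  y = (8 - (3)·-0.273 - (-2)·-3.000) / (-8) = -0.352
  z = (-7 - (3)·-0.273 - (3.1)·-0.352) / (9.1) = -0.559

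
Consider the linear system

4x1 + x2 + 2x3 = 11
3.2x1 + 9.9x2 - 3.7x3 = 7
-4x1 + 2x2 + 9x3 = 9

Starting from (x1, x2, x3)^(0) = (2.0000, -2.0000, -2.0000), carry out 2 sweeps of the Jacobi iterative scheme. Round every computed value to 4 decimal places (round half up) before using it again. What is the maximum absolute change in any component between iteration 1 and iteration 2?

2.4949

Iteration 1:
  x1 = (11 - (1)·-2.0000 - (2)·-2.0000) / (4) = 4.2500
  x2 = (7 - (3.2)·2.0000 - (-3.7)·-2.0000) / (9.9) = -0.6869
  x3 = (9 - (-4)·2.0000 - (2)·-2.0000) / (9) = 2.3333
Iteration 2:
  x1 = (11 - (1)·-0.6869 - (2)·2.3333) / (4) = 1.7551
  x2 = (7 - (3.2)·4.2500 - (-3.7)·2.3333) / (9.9) = 0.2054
  x3 = (9 - (-4)·4.2500 - (2)·-0.6869) / (9) = 3.0415
Change: (-2.4949, 0.8923, 0.7082) → max |·| = 2.4949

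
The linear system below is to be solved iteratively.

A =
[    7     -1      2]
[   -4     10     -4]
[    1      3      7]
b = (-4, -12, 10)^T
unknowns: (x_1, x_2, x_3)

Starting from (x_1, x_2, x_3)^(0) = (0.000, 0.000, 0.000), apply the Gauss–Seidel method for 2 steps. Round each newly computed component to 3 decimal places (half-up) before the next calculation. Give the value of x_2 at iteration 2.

-0.904

Iteration 1:
  x_1 = (-4 - (-1)·0.000 - (2)·0.000) / (7) = -0.571
  x_2 = (-12 - (-4)·-0.571 - (-4)·0.000) / (10) = -1.428
  x_3 = (10 - (1)·-0.571 - (3)·-1.428) / (7) = 2.122
Iteration 2:
  x_1 = (-4 - (-1)·-1.428 - (2)·2.122) / (7) = -1.382
  x_2 = (-12 - (-4)·-1.382 - (-4)·2.122) / (10) = -0.904
  x_3 = (10 - (1)·-1.382 - (3)·-0.904) / (7) = 2.013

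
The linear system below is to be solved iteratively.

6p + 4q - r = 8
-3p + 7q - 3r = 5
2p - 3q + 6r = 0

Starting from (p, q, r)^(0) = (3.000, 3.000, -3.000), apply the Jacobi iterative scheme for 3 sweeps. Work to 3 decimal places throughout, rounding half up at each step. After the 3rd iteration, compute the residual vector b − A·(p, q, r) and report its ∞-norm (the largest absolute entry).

Iteration 1:
  p = (8 - (4)·3.000 - (-1)·-3.000) / (6) = -1.167
  q = (5 - (-3)·3.000 - (-3)·-3.000) / (7) = 0.714
  r = (0 - (2)·3.000 - (-3)·3.000) / (6) = 0.500
Iteration 2:
  p = (8 - (4)·0.714 - (-1)·0.500) / (6) = 0.941
  q = (5 - (-3)·-1.167 - (-3)·0.500) / (7) = 0.428
  r = (0 - (2)·-1.167 - (-3)·0.714) / (6) = 0.746
Iteration 3:
  p = (8 - (4)·0.428 - (-1)·0.746) / (6) = 1.172
  q = (5 - (-3)·0.941 - (-3)·0.746) / (7) = 1.437
  r = (0 - (2)·0.941 - (-3)·0.428) / (6) = -0.100
Residual b − A·x = (-4.880, -1.843, 2.567); ∞-norm = 4.880

4.880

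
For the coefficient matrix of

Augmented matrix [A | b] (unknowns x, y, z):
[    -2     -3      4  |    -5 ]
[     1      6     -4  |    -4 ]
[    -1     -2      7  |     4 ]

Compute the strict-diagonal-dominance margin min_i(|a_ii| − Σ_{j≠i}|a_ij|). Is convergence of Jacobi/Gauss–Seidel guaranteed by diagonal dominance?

row 1: |-2| − (3+4) = -5
row 2: |6| − (1+4) = 1
row 3: |7| − (1+2) = 4
minimum over rows = -5 → not strictly diagonally dominant

-5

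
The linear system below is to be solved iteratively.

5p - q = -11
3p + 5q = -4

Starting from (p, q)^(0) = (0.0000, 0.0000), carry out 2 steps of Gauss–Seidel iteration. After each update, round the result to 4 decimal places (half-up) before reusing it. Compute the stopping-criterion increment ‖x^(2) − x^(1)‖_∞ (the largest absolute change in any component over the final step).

Iteration 1:
  p = (-11 - (-1)·0.0000) / (5) = -2.2000
  q = (-4 - (3)·-2.2000) / (5) = 0.5200
Iteration 2:
  p = (-11 - (-1)·0.5200) / (5) = -2.0960
  q = (-4 - (3)·-2.0960) / (5) = 0.4576
Change: (0.1040, -0.0624) → max |·| = 0.1040

0.1040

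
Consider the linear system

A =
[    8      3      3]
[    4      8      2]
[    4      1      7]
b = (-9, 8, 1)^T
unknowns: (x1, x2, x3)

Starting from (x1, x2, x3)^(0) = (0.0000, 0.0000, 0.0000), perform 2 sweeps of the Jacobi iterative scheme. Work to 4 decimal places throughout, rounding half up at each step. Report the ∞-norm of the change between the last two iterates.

0.5268

Iteration 1:
  x1 = (-9 - (3)·0.0000 - (3)·0.0000) / (8) = -1.1250
  x2 = (8 - (4)·0.0000 - (2)·0.0000) / (8) = 1.0000
  x3 = (1 - (4)·0.0000 - (1)·0.0000) / (7) = 0.1429
Iteration 2:
  x1 = (-9 - (3)·1.0000 - (3)·0.1429) / (8) = -1.5536
  x2 = (8 - (4)·-1.1250 - (2)·0.1429) / (8) = 1.5268
  x3 = (1 - (4)·-1.1250 - (1)·1.0000) / (7) = 0.6429
Change: (-0.4286, 0.5268, 0.5000) → max |·| = 0.5268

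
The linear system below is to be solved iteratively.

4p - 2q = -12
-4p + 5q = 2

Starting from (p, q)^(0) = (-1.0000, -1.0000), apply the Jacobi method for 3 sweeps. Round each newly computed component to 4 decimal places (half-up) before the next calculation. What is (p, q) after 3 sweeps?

Iteration 1:
  p = (-12 - (-2)·-1.0000) / (4) = -3.5000
  q = (2 - (-4)·-1.0000) / (5) = -0.4000
Iteration 2:
  p = (-12 - (-2)·-0.4000) / (4) = -3.2000
  q = (2 - (-4)·-3.5000) / (5) = -2.4000
Iteration 3:
  p = (-12 - (-2)·-2.4000) / (4) = -4.2000
  q = (2 - (-4)·-3.2000) / (5) = -2.1600

(-4.2000, -2.1600)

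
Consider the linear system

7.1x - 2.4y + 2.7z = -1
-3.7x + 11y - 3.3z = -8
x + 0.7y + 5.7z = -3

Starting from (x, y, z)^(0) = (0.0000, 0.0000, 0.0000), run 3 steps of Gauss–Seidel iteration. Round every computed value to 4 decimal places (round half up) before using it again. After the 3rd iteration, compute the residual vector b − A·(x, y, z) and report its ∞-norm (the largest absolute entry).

0.0633

Iteration 1:
  x = (-1 - (-2.4)·0.0000 - (2.7)·0.0000) / (7.1) = -0.1408
  y = (-8 - (-3.7)·-0.1408 - (-3.3)·0.0000) / (11) = -0.7746
  z = (-3 - (1)·-0.1408 - (0.7)·-0.7746) / (5.7) = -0.4065
Iteration 2:
  x = (-1 - (-2.4)·-0.7746 - (2.7)·-0.4065) / (7.1) = -0.2481
  y = (-8 - (-3.7)·-0.2481 - (-3.3)·-0.4065) / (11) = -0.9327
  z = (-3 - (1)·-0.2481 - (0.7)·-0.9327) / (5.7) = -0.3682
Iteration 3:
  x = (-1 - (-2.4)·-0.9327 - (2.7)·-0.3682) / (7.1) = -0.3161
  y = (-8 - (-3.7)·-0.3161 - (-3.3)·-0.3682) / (11) = -0.9441
  z = (-3 - (1)·-0.3161 - (0.7)·-0.9441) / (5.7) = -0.3549
Residual b − A·x = (-0.0633, 0.0444, -0.0001); ∞-norm = 0.0633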